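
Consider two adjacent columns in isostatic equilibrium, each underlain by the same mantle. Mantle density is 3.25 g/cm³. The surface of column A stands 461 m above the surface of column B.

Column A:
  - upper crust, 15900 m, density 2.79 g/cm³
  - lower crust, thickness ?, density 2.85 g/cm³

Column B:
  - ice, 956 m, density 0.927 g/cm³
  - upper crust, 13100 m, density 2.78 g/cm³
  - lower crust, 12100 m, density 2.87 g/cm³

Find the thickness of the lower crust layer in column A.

17900 m

Take the compensation level at the base of the deeper column (depth z_c below the surface of column A) and equate Σ ρ_i t_i down to z_c; mantle fills any gap and the z_c terms cancel.
Column A: 15900×2.79 + x×2.85 + (z_c − 15900 − x)×3.25
Column B: 461×0 + 956×0.927 + 13100×2.78 + 12100×2.87 + (z_c − 461 − 26156)×3.25
The z_c×3.25 term appears on both sides and cancels. Collect the known terms of each column as K = Σ(ρt)_known − 3.25 × (depth of known layers): K_A = 44361 − 3.25×15900 = −7314; K_B = 72031.212 − 3.25×(461 + 26156) = −14474.038.
Balance: K_A − x×(3.25 − 2.85) = K_B, so x = (K_A − K_B)/(3.25 − 2.85) = 7160.04/0.4 = 17900 m.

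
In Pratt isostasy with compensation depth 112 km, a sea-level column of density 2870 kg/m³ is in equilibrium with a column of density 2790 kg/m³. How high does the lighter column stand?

3.21 km

ρ_ref D = ρ (D + h) → h = D (ρ_ref − ρ)/ρ.
h = 112 km × (2870 − 2790)/2790 = 3.21 km.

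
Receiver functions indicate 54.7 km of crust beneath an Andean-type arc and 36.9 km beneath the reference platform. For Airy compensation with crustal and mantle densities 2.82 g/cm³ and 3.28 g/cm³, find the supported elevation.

Excess crust Δ = 54.7 km − 36.9 km = 17.8 km, split between elevation h and root r with h + r = Δ.
Airy balance ρ_c h = (ρ_m − ρ_c) r gives r = h ρ_c/(ρ_m − ρ_c), so h (1 + ρ_c/(ρ_m − ρ_c)) = Δ, i.e. h = Δ (ρ_m − ρ_c)/ρ_m.
h = 17.8 km × 0.46/3.28 = 2.5 km.

2.5 km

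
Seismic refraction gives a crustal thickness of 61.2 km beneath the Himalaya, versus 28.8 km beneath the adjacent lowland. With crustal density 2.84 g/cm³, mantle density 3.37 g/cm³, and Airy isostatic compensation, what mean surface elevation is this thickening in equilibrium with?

5.1 km

Excess crust Δ = 61.2 km − 28.8 km = 32.4 km, split between elevation h and root r with h + r = Δ.
Airy balance ρ_c h = (ρ_m − ρ_c) r gives r = h ρ_c/(ρ_m − ρ_c), so h (1 + ρ_c/(ρ_m − ρ_c)) = Δ, i.e. h = Δ (ρ_m − ρ_c)/ρ_m.
h = 32.4 km × 0.53/3.37 = 5.1 km.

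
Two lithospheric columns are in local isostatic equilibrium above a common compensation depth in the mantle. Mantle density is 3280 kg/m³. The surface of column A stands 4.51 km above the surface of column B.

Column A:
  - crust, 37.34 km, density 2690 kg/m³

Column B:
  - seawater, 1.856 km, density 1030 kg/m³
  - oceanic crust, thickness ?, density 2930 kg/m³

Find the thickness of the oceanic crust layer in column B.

8.75 km

Take the compensation level at the base of the deeper column (depth z_c below the surface of column A) and equate Σ ρ_i t_i down to z_c; mantle fills any gap and the z_c terms cancel.
Column A: 37.34×2690 + (z_c − 37.34)×3280
Column B: 4.51×0 + 1.856×1030 + x×2930 + (z_c − 4.51 − 1.856 − x)×3280
The z_c×3280 term appears on both sides and cancels. Collect the known terms of each column as K = Σ(ρt)_known − 3280 × (depth of known layers): K_A = 100444.6 − 3280×37.34 = −22030.6; K_B = 1911.68 − 3280×(4.51 + 1.856) = −18968.8.
Balance: K_A = K_B − x×(3280 − 2930), so x = (K_B − K_A)/(3280 − 2930) = 3061.8/350 = 8.75 km.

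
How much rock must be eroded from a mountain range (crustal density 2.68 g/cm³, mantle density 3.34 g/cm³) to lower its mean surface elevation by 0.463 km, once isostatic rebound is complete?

2.34 km

Net drop Δ = e − u = e − e ρ_c/ρ_m = e (ρ_m − ρ_c)/ρ_m.
e = Δ ρ_m/(ρ_m − ρ_c) = 0.463 km × 3.34/0.66 = 2.34 km.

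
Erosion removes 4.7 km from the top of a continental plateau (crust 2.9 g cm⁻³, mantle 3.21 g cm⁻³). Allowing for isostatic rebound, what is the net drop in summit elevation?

0.454 km

Rebound u = e ρ_c/ρ_m = 4.7 km × 2.9/3.21 = 4.246 km.
Net surface drop = e − u = 4.7 km − 4.246 km = e (ρ_m − ρ_c)/ρ_m = 0.454 km.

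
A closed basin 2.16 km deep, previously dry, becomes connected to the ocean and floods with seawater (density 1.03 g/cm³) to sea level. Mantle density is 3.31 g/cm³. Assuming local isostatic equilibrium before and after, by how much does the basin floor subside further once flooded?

After flooding the water column is d + s deep. Its weight must equal the weight of mantle displaced by the extra subsidence s: (d + s) ρ_w = s ρ_m.
s = d ρ_w / (ρ_m − ρ_w) = 2.16 km × 1.03/(3.31 − 1.03) = 0.976 km.

0.976 km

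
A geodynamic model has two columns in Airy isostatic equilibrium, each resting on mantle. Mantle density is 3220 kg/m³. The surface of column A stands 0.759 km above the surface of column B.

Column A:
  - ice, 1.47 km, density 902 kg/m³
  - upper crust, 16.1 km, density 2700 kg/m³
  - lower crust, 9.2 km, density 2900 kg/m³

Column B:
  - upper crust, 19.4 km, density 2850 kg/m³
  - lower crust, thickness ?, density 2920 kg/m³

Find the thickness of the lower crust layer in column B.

Take the compensation level at the base of the deeper column (depth z_c below the surface of column A) and equate Σ ρ_i t_i down to z_c; mantle fills any gap and the z_c terms cancel.
Column A: 1.47×902 + 16.1×2700 + 9.2×2900 + (z_c − 26.77)×3220
Column B: 0.759×0 + 19.4×2850 + x×2920 + (z_c − 0.759 − 19.4 − x)×3220
The z_c×3220 term appears on both sides and cancels. Collect the known terms of each column as K = Σ(ρt)_known − 3220 × (depth of known layers): K_A = 71475.94 − 3220×26.77 = −14723.46; K_B = 55290 − 3220×(0.759 + 19.4) = −9621.98.
Balance: K_A = K_B − x×(3220 − 2920), so x = (K_B − K_A)/(3220 − 2920) = 5101.48/300 = 17 km.

17 km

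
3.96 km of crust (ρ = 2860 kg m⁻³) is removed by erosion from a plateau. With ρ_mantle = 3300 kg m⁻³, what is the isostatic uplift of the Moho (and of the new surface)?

Unloading: uplift u = e ρ_c/ρ_m = 3.96 km × 2860/3300 = 3.43 km.

3.43 km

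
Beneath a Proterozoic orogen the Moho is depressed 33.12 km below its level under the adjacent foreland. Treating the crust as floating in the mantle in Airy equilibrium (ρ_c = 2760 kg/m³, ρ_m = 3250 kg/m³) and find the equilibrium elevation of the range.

5.88 km

Balancing pressure at the compensation depth: ρ_c h = (ρ_m − ρ_c) r.
h = r (ρ_m − ρ_c) / ρ_c = 33.12 km × (3250 − 2760) / 2760 = 5.88 km.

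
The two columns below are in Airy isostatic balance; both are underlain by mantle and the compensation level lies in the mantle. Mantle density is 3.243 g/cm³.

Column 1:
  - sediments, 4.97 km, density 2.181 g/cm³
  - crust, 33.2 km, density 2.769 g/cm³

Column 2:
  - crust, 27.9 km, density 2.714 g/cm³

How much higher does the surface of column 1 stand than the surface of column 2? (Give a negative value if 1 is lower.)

1.93 km

For any compensation level in the mantle, the mantle terms cancel and isostasy reduces to e = (Σt_1 − Σt_2) − (Σ(ρt)_1 − Σ(ρt)_2) / ρ_m.
Σt_1 = 38.17 km; Σt_2 = 27.9 km; Σ(ρt)_1 = 102.77037; Σ(ρt)_2 = 75.7206 (in km·g/cm³).
e = (38.17 − 27.9) − (102.77037 − 75.7206) / 3.243 = 1.93 km.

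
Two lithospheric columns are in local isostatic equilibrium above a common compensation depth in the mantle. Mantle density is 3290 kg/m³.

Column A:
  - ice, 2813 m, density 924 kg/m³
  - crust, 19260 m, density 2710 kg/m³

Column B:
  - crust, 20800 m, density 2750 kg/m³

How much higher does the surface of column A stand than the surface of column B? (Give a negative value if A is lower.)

For any compensation level in the mantle, the mantle terms cancel and isostasy reduces to e = (Σt_A − Σt_B) − (Σ(ρt)_A − Σ(ρt)_B) / ρ_m.
Σt_A = 22073 m; Σt_B = 20800 m; Σ(ρt)_A = 54793812; Σ(ρt)_B = 57200000 (in m·kg/m³).
e = (22073 − 20800) − (54793812 − 57200000) / 3290 = 2000 m.

2000 m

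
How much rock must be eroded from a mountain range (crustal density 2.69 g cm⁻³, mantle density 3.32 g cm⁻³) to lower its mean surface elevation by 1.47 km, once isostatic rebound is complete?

Net drop Δ = e − u = e − e ρ_c/ρ_m = e (ρ_m − ρ_c)/ρ_m.
e = Δ ρ_m/(ρ_m − ρ_c) = 1.47 km × 3.32/0.63 = 7.75 km.

7.75 km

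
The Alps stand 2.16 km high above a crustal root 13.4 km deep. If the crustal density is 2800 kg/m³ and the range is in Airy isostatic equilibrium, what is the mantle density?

3250 kg/m³

Airy balance: ρ_c h = (ρ_m − ρ_c) r → ρ_m = ρ_c (1 + h/r).
ρ_m = 2800 × (1 + 2.16 km/13.4 km) = 3250 kg/m³.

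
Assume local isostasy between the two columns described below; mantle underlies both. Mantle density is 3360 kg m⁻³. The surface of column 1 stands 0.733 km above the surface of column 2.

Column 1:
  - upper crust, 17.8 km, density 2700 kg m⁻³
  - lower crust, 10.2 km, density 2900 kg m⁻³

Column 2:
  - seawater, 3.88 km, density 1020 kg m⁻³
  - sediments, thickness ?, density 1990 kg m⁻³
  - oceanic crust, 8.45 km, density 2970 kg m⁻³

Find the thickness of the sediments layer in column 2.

1.17 km

Take the compensation level at the base of the deeper column (depth z_c below the surface of column 1) and equate Σ ρ_i t_i down to z_c; mantle fills any gap and the z_c terms cancel.
Column 1: 17.8×2700 + 10.2×2900 + (z_c − 28)×3360
Column 2: 0.733×0 + 3.88×1020 + x×1990 + 8.45×2970 + (z_c − 0.733 − 12.33 − x)×3360
The z_c×3360 term appears on both sides and cancels. Collect the known terms of each column as K = Σ(ρt)_known − 3360 × (depth of known layers): K_1 = 77640 − 3360×28 = −16440; K_2 = 29054.1 − 3360×(0.733 + 12.33) = −14837.58.
Balance: K_1 = K_2 − x×(3360 − 1990), so x = (K_2 − K_1)/(3360 − 1990) = 1602.42/1370 = 1.17 km.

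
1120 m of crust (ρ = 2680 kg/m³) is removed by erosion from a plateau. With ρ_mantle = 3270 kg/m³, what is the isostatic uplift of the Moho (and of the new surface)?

918 m

Unloading: uplift u = e ρ_c/ρ_m = 1120 m × 2680/3270 = 918 m.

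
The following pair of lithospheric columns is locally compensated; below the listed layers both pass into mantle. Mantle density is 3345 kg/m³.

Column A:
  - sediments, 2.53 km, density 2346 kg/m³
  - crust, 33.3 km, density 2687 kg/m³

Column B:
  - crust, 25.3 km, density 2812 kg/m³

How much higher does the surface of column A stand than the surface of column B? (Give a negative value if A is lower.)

For any compensation level in the mantle, the mantle terms cancel and isostasy reduces to e = (Σt_A − Σt_B) − (Σ(ρt)_A − Σ(ρt)_B) / ρ_m.
Σt_A = 35.83 km; Σt_B = 25.3 km; Σ(ρt)_A = 95412.48; Σ(ρt)_B = 71143.6 (in km·kg/m³).
e = (35.83 − 25.3) − (95412.48 − 71143.6) / 3345 = 3.27 km.

3.27 km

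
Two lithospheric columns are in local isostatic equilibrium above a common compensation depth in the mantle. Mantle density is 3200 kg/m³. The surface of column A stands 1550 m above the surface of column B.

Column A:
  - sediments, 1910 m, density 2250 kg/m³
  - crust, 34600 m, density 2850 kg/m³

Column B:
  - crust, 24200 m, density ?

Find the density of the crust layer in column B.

2830 kg/m³

Take the compensation level at the base of the deeper column (depth z_c below the surface of column A) and equate Σ ρ_i t_i down to z_c; mantle fills any gap and the z_c terms cancel.
Column A: 1910×2250 + 34600×2850 + (z_c − 36510)×3200
Column B: 1550×0 + 24200×ρ + (z_c − 1550 − 24200)×3200
The z_c×3200 term appears on both sides and cancels. Collect the known terms of each column as K = Σ(ρt)_known − 3200 × (depth of known layers): K_A = 102907500 − 3200×36510 = −13924500; K_B = 0 − 3200×(1550 + 24200) = −82400000.
Balance: K_A = K_B + 24200×ρ, so ρ = (K_A − K_B)/24200 = 68475500/24200 = 2830 kg/m³.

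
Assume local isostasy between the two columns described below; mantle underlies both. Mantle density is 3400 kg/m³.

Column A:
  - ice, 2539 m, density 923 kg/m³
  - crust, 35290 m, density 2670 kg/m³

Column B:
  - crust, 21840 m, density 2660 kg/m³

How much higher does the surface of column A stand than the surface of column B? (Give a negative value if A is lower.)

For any compensation level in the mantle, the mantle terms cancel and isostasy reduces to e = (Σt_A − Σt_B) − (Σ(ρt)_A − Σ(ρt)_B) / ρ_m.
Σt_A = 37829 m; Σt_B = 21840 m; Σ(ρt)_A = 96567797; Σ(ρt)_B = 58094400 (in m·kg/m³).
e = (37829 − 21840) − (96567797 − 58094400) / 3400 = 4670 m.

4670 m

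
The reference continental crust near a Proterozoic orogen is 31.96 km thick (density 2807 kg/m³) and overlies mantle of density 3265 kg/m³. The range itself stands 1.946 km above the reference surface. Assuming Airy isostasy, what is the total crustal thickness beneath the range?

Root depth r = h ρ_c / (ρ_m − ρ_c) = 1.946 km × 2807 / 458 = 11.93 km.
Total thickness = T + h + r = 31.96 km + 1.946 km + 11.93 km = 45.8 km.

45.8 km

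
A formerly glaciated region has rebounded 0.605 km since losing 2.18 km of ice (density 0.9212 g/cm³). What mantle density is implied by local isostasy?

3.32 g/cm³

ρ_m = ρ_ice t / u = 0.9212 × 2.18 km/0.605 km = 3.32 g/cm³.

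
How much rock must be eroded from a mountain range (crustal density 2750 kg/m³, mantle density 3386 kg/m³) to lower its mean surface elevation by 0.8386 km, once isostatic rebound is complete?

4.46 km

Net drop Δ = e − u = e − e ρ_c/ρ_m = e (ρ_m − ρ_c)/ρ_m.
e = Δ ρ_m/(ρ_m − ρ_c) = 0.8386 km × 3386/636 = 4.46 km.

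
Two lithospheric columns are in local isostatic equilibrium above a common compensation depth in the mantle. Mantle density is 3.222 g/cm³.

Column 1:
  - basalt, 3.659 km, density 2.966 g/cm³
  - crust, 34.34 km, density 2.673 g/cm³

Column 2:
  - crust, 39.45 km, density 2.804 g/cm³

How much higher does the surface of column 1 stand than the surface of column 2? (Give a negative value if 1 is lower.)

1.02 km

For any compensation level in the mantle, the mantle terms cancel and isostasy reduces to e = (Σt_1 − Σt_2) − (Σ(ρt)_1 − Σ(ρt)_2) / ρ_m.
Σt_1 = 37.999 km; Σt_2 = 39.45 km; Σ(ρt)_1 = 102.643414; Σ(ρt)_2 = 110.6178 (in km·g/cm³).
e = (37.999 − 39.45) − (102.643414 − 110.6178) / 3.222 = 1.02 km.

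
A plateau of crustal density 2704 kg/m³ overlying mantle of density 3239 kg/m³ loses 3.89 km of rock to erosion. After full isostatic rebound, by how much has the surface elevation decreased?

Rebound u = e ρ_c/ρ_m = 3.89 km × 2704/3239 = 3.247 km.
Net surface drop = e − u = 3.89 km − 3.247 km = e (ρ_m − ρ_c)/ρ_m = 0.643 km.

0.643 km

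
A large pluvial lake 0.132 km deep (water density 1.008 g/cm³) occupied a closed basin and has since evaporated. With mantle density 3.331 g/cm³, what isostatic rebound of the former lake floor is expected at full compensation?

u = d ρ_w/ρ_m = 0.132 km × 1.008/3.331 = 0.0399 km.

0.0399 km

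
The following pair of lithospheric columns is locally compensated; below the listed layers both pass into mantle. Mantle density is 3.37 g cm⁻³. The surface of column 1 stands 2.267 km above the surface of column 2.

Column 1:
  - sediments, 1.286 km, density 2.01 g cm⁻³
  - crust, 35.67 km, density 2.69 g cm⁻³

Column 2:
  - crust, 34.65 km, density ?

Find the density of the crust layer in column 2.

2.84 g cm⁻³

Take the compensation level at the base of the deeper column (depth z_c below the surface of column 1) and equate Σ ρ_i t_i down to z_c; mantle fills any gap and the z_c terms cancel.
Column 1: 1.286×2.01 + 35.67×2.69 + (z_c − 36.956)×3.37
Column 2: 2.267×0 + 34.65×ρ + (z_c − 2.267 − 34.65)×3.37
The z_c×3.37 term appears on both sides and cancels. Collect the known terms of each column as K = Σ(ρt)_known − 3.37 × (depth of known layers): K_1 = 98.53716 − 3.37×36.956 = −26.00456; K_2 = 0 − 3.37×(2.267 + 34.65) = −124.41029.
Balance: K_1 = K_2 + 34.65×ρ, so ρ = (K_1 − K_2)/34.65 = 98.4057/34.65 = 2.84 g cm⁻³.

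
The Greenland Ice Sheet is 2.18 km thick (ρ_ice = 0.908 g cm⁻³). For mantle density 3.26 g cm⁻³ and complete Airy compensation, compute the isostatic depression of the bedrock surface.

0.607 km

Equating mass per unit area of the two columns: the ice load ρ_ice t is balanced by mantle displaced below, ρ_m s.
s = t ρ_ice / ρ_m = 2.18 km × 0.908/3.26 = 0.607 km.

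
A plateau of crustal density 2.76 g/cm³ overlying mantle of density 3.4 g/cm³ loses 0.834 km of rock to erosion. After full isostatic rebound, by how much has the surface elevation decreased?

0.157 km

Rebound u = e ρ_c/ρ_m = 0.834 km × 2.76/3.4 = 0.677 km.
Net surface drop = e − u = 0.834 km − 0.677 km = e (ρ_m − ρ_c)/ρ_m = 0.157 km.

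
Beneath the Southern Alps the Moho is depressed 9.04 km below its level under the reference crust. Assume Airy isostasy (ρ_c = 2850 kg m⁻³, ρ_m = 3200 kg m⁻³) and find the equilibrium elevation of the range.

1.11 km

By Archimedes' principle applied to the lithosphere: ρ_c h = (ρ_m − ρ_c) r.
h = r (ρ_m − ρ_c) / ρ_c = 9.04 km × (3200 − 2850) / 2850 = 1.11 km.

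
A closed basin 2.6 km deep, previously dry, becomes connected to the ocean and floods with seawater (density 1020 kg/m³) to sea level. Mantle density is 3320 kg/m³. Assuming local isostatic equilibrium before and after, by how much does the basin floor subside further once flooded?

1.15 km

After flooding the water column is d + s deep. Its weight must equal the weight of mantle displaced by the extra subsidence s: (d + s) ρ_w = s ρ_m.
s = d ρ_w / (ρ_m − ρ_w) = 2.6 km × 1020/(3320 − 1020) = 1.15 km.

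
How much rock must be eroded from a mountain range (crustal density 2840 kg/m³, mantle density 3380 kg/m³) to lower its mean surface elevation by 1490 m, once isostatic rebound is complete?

Net drop Δ = e − u = e − e ρ_c/ρ_m = e (ρ_m − ρ_c)/ρ_m.
e = Δ ρ_m/(ρ_m − ρ_c) = 1490 m × 3380/540 = 9330 m.

9330 m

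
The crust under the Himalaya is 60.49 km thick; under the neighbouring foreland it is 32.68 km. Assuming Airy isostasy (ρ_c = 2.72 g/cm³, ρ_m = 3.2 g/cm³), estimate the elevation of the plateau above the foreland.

4.17 km

Excess crust Δ = 60.49 km − 32.68 km = 27.81 km, split between elevation h and root r with h + r = Δ.
Airy balance ρ_c h = (ρ_m − ρ_c) r gives r = h ρ_c/(ρ_m − ρ_c), so h (1 + ρ_c/(ρ_m − ρ_c)) = Δ, i.e. h = Δ (ρ_m − ρ_c)/ρ_m.
h = 27.81 km × 0.48/3.2 = 4.17 km.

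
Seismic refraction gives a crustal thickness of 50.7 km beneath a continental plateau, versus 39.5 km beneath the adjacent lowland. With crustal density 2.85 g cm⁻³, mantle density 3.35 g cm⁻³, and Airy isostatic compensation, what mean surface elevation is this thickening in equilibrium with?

1.67 km

Excess crust Δ = 50.7 km − 39.5 km = 11.2 km, split between elevation h and root r with h + r = Δ.
Airy balance ρ_c h = (ρ_m − ρ_c) r gives r = h ρ_c/(ρ_m − ρ_c), so h (1 + ρ_c/(ρ_m − ρ_c)) = Δ, i.e. h = Δ (ρ_m − ρ_c)/ρ_m.
h = 11.2 km × 0.5/3.35 = 1.67 km.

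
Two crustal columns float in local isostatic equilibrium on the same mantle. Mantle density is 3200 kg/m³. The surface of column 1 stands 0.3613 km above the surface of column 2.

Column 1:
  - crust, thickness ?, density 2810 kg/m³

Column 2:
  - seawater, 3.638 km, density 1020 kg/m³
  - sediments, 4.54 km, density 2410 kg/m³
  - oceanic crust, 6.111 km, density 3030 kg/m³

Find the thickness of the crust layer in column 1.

Take the compensation level at the base of the deeper column (depth z_c below the surface of column 1) and equate Σ ρ_i t_i down to z_c; mantle fills any gap and the z_c terms cancel.
Column 1: x×2810 + (z_c − 0 − x)×3200
Column 2: 0.3613×0 + 3.638×1020 + 4.54×2410 + 6.111×3030 + (z_c − 0.3613 − 14.289)×3200
The z_c×3200 term appears on both sides and cancels. Collect the known terms of each column as K = Σ(ρt)_known − 3200 × (depth of known layers): K_1 = 0 − 3200×0 = 0; K_2 = 33168.49 − 3200×(0.3613 + 14.289) = −13712.47.
Balance: K_1 − x×(3200 − 2810) = K_2, so x = (K_1 − K_2)/(3200 − 2810) = 13712.5/390 = 35.2 km.

35.2 km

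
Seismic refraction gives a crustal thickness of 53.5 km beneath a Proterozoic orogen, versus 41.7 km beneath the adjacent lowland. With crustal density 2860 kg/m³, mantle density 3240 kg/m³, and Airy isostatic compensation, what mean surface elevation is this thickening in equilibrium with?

Excess crust Δ = 53.5 km − 41.7 km = 11.8 km, split between elevation h and root r with h + r = Δ.
Airy balance ρ_c h = (ρ_m − ρ_c) r gives r = h ρ_c/(ρ_m − ρ_c), so h (1 + ρ_c/(ρ_m − ρ_c)) = Δ, i.e. h = Δ (ρ_m − ρ_c)/ρ_m.
h = 11.8 km × 380/3240 = 1.38 km.

1.38 km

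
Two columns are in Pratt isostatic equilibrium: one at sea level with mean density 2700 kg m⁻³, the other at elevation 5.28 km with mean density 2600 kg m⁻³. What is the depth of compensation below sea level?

ρ_ref D = ρ (D + h) → D (ρ_ref − ρ) = ρ h.
D = ρ h/(ρ_ref − ρ) = 2600 × 5.28 km/(2700 − 2600) = 137 km.

137 km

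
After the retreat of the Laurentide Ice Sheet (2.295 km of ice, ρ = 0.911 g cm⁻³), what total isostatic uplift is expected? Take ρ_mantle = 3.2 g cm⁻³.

Removing the load lets mantle flow back in; uplift u satisfies ρ_ice t = ρ_m u.
u = t ρ_ice/ρ_m = 2.295 km × 0.911/3.2 = 0.653 km.

0.653 km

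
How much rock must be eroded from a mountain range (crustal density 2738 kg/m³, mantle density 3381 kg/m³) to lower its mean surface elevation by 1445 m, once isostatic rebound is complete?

Net drop Δ = e − u = e − e ρ_c/ρ_m = e (ρ_m − ρ_c)/ρ_m.
e = Δ ρ_m/(ρ_m − ρ_c) = 1445 m × 3381/643 = 7600 m.

7600 m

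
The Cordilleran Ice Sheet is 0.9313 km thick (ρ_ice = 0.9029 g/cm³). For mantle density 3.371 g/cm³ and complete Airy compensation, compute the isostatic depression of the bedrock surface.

0.249 km

For local isostatic compensation: the ice load ρ_ice t is balanced by mantle displaced below, ρ_m s.
s = t ρ_ice / ρ_m = 0.9313 km × 0.9029/3.371 = 0.249 km.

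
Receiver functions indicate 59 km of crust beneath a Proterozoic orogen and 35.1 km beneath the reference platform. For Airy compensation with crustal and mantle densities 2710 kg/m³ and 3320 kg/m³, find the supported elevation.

4.39 km

Excess crust Δ = 59 km − 35.1 km = 23.9 km, split between elevation h and root r with h + r = Δ.
Airy balance ρ_c h = (ρ_m − ρ_c) r gives r = h ρ_c/(ρ_m − ρ_c), so h (1 + ρ_c/(ρ_m − ρ_c)) = Δ, i.e. h = Δ (ρ_m − ρ_c)/ρ_m.
h = 23.9 km × 610/3320 = 4.39 km.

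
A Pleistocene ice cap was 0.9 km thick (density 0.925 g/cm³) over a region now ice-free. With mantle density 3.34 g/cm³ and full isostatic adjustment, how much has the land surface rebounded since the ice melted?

0.249 km

Removing the load lets mantle flow back in; uplift u satisfies ρ_ice t = ρ_m u.
u = t ρ_ice/ρ_m = 0.9 km × 0.925/3.34 = 0.249 km.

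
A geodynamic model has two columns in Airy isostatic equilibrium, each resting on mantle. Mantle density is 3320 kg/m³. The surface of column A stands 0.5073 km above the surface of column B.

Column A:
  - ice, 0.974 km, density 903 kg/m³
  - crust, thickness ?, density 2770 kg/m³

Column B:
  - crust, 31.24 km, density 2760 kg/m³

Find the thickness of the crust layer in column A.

30.6 km

Take the compensation level at the base of the deeper column (depth z_c below the surface of column A) and equate Σ ρ_i t_i down to z_c; mantle fills any gap and the z_c terms cancel.
Column A: 0.974×903 + x×2770 + (z_c − 0.974 − x)×3320
Column B: 0.5073×0 + 31.24×2760 + (z_c − 0.5073 − 31.24)×3320
The z_c×3320 term appears on both sides and cancels. Collect the known terms of each column as K = Σ(ρt)_known − 3320 × (depth of known layers): K_A = 879.522 − 3320×0.974 = −2354.158; K_B = 86222.4 − 3320×(0.5073 + 31.24) = −19178.636.
Balance: K_A − x×(3320 − 2770) = K_B, so x = (K_A − K_B)/(3320 − 2770) = 16824.5/550 = 30.6 km.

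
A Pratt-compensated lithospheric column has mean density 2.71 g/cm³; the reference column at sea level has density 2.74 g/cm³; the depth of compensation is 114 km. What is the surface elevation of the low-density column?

1.26 km

ρ_ref D = ρ (D + h) → h = D (ρ_ref − ρ)/ρ.
h = 114 km × (2.74 − 2.71)/2.71 = 1.26 km.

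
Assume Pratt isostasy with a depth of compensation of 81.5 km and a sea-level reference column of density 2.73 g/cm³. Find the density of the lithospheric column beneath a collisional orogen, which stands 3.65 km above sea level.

Pratt balance: ρ_ref D = ρ (D + h).
ρ = ρ_ref D/(D + h) = 2.73 × 81.5 km/(81.5 km + 3.65 km) = 2.61 g/cm³.

2.61 g/cm³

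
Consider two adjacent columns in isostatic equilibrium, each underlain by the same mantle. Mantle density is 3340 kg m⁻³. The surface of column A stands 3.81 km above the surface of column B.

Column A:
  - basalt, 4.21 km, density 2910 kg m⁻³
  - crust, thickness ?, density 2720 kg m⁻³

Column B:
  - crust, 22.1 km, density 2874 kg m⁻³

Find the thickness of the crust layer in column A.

Take the compensation level at the base of the deeper column (depth z_c below the surface of column A) and equate Σ ρ_i t_i down to z_c; mantle fills any gap and the z_c terms cancel.
Column A: 4.21×2910 + x×2720 + (z_c − 4.21 − x)×3340
Column B: 3.81×0 + 22.1×2874 + (z_c − 3.81 − 22.1)×3340
The z_c×3340 term appears on both sides and cancels. Collect the known terms of each column as K = Σ(ρt)_known − 3340 × (depth of known layers): K_A = 12251.1 − 3340×4.21 = −1810.3; K_B = 63515.4 − 3340×(3.81 + 22.1) = −23024.
Balance: K_A − x×(3340 − 2720) = K_B, so x = (K_A − K_B)/(3340 − 2720) = 21213.7/620 = 34.2 km.

34.2 km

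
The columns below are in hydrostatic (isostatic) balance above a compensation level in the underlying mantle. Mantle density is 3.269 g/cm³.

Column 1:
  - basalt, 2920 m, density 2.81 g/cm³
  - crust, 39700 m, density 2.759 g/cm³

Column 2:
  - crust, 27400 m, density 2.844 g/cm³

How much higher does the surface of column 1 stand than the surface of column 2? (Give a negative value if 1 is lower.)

For any compensation level in the mantle, the mantle terms cancel and isostasy reduces to e = (Σt_1 − Σt_2) − (Σ(ρt)_1 − Σ(ρt)_2) / ρ_m.
Σt_1 = 42620 m; Σt_2 = 27400 m; Σ(ρt)_1 = 117737.5; Σ(ρt)_2 = 77925.6 (in m·g/cm³).
e = (42620 − 27400) − (117737.5 − 77925.6) / 3.269 = 3040 m.

3040 m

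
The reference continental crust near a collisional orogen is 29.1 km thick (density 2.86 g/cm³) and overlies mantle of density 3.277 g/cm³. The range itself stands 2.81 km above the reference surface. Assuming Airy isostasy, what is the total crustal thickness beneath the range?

51.2 km

Root depth r = h ρ_c / (ρ_m − ρ_c) = 2.81 km × 2.86 / 0.417 = 19.27 km.
Total thickness = T + h + r = 29.1 km + 2.81 km + 19.27 km = 51.2 km.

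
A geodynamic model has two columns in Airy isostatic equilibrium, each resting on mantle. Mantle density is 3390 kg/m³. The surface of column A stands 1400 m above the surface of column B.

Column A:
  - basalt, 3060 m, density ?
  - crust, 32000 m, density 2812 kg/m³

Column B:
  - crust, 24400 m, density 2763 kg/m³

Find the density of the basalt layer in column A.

Take the compensation level at the base of the deeper column (depth z_c below the surface of column A) and equate Σ ρ_i t_i down to z_c; mantle fills any gap and the z_c terms cancel.
Column A: 3060×ρ + 32000×2812 + (z_c − 35060)×3390
Column B: 1400×0 + 24400×2763 + (z_c − 1400 − 24400)×3390
The z_c×3390 term appears on both sides and cancels. Collect the known terms of each column as K = Σ(ρt)_known − 3390 × (depth of known layers): K_A = 89984000 − 3390×35060 = −28869400; K_B = 67417200 − 3390×(1400 + 24400) = −20044800.
Balance: K_A + 3060×ρ = K_B, so ρ = (K_B − K_A)/3060 = 8824600/3060 = 2880 kg/m³.

2880 kg/m³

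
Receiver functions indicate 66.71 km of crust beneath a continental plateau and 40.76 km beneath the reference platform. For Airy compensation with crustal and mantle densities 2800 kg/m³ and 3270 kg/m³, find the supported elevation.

Excess crust Δ = 66.71 km − 40.76 km = 25.95 km, split between elevation h and root r with h + r = Δ.
Airy balance ρ_c h = (ρ_m − ρ_c) r gives r = h ρ_c/(ρ_m − ρ_c), so h (1 + ρ_c/(ρ_m − ρ_c)) = Δ, i.e. h = Δ (ρ_m − ρ_c)/ρ_m.
h = 25.95 km × 470/3270 = 3.73 km.

3.73 km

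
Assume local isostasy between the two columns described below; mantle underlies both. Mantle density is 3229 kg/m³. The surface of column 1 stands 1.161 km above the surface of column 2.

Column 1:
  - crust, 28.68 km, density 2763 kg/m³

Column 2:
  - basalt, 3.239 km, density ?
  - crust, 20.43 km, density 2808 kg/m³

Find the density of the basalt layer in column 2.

Take the compensation level at the base of the deeper column (depth z_c below the surface of column 1) and equate Σ ρ_i t_i down to z_c; mantle fills any gap and the z_c terms cancel.
Column 1: 28.68×2763 + (z_c − 28.68)×3229
Column 2: 1.161×0 + 3.239×ρ + 20.43×2808 + (z_c − 1.161 − 23.669)×3229
The z_c×3229 term appears on both sides and cancels. Collect the known terms of each column as K = Σ(ρt)_known − 3229 × (depth of known layers): K_1 = 79242.84 − 3229×28.68 = −13364.88; K_2 = 57367.44 − 3229×(1.161 + 23.669) = −22808.63.
Balance: K_1 = K_2 + 3.239×ρ, so ρ = (K_1 − K_2)/3.239 = 9443.75/3.239 = 2920 kg/m³.

2920 kg/m³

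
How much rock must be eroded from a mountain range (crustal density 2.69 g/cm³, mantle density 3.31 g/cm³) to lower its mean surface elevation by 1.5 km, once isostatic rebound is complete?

8.01 km

Net drop Δ = e − u = e − e ρ_c/ρ_m = e (ρ_m − ρ_c)/ρ_m.
e = Δ ρ_m/(ρ_m − ρ_c) = 1.5 km × 3.31/0.62 = 8.01 km.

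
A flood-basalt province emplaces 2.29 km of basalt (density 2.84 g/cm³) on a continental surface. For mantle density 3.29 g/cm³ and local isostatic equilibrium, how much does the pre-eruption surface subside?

Subaerial loading: s = t ρ_load / ρ_m.
s = 2.29 km × 2.84/3.29 = 1.98 km.

1.98 km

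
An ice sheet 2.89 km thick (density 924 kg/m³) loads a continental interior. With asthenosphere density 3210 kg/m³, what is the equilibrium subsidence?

Equating mass per unit area of the two columns: the ice load ρ_ice t is balanced by mantle displaced below, ρ_m s.
s = t ρ_ice / ρ_m = 2.89 km × 924/3210 = 0.832 km.

0.832 km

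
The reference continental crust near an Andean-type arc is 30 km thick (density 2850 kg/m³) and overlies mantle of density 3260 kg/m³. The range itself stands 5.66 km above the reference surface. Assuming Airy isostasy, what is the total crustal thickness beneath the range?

75 km

Root depth r = h ρ_c / (ρ_m − ρ_c) = 5.66 km × 2850 / 410 = 39.34 km.
Total thickness = T + h + r = 30 km + 5.66 km + 39.34 km = 75 km.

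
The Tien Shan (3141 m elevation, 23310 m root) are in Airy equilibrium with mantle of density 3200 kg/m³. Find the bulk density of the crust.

2820 kg/m³

ρ_c h = (ρ_m − ρ_c) r → ρ_c (h + r) = ρ_m r → ρ_c = ρ_m r / (h + r).
ρ_c = 3200 × 23310 m / (3141 m + 23310 m) = 2820 kg/m³.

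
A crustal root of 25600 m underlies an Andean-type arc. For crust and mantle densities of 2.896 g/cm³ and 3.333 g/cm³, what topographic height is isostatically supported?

Equating mass per unit area of the two columns: ρ_c h = (ρ_m − ρ_c) r.
h = r (ρ_m − ρ_c) / ρ_c = 25600 m × (3.333 − 2.896) / 2.896 = 3860 m.

3860 m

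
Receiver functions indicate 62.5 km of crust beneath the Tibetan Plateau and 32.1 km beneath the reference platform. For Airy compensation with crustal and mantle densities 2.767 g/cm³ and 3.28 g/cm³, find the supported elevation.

Excess crust Δ = 62.5 km − 32.1 km = 30.4 km, split between elevation h and root r with h + r = Δ.
Airy balance ρ_c h = (ρ_m − ρ_c) r gives r = h ρ_c/(ρ_m − ρ_c), so h (1 + ρ_c/(ρ_m − ρ_c)) = Δ, i.e. h = Δ (ρ_m − ρ_c)/ρ_m.
h = 30.4 km × 0.513/3.28 = 4.75 km.

4.75 km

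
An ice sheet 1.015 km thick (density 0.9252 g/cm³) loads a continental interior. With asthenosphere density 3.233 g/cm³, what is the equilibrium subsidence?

For local isostatic compensation: the ice load ρ_ice t is balanced by mantle displaced below, ρ_m s.
s = t ρ_ice / ρ_m = 1.015 km × 0.9252/3.233 = 0.29 km.

0.29 km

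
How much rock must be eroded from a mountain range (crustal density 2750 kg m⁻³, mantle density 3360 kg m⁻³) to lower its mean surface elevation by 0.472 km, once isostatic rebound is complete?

Net drop Δ = e − u = e − e ρ_c/ρ_m = e (ρ_m − ρ_c)/ρ_m.
e = Δ ρ_m/(ρ_m − ρ_c) = 0.472 km × 3360/610 = 2.6 km.

2.6 km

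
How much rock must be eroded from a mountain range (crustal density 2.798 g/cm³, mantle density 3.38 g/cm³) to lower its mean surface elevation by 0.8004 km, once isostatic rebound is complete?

4.65 km

Net drop Δ = e − u = e − e ρ_c/ρ_m = e (ρ_m − ρ_c)/ρ_m.
e = Δ ρ_m/(ρ_m − ρ_c) = 0.8004 km × 3.38/0.582 = 4.65 km.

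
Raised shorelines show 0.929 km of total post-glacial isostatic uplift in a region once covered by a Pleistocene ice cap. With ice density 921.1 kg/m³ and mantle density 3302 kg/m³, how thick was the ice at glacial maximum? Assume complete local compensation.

3.33 km

u = t ρ_ice/ρ_m → t = u ρ_m/ρ_ice = 0.929 km × 3302/921.1 = 3.33 km.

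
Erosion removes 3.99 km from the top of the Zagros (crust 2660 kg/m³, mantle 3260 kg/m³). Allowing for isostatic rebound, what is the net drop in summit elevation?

0.734 km

Rebound u = e ρ_c/ρ_m = 3.99 km × 2660/3260 = 3.256 km.
Net surface drop = e − u = 3.99 km − 3.256 km = e (ρ_m − ρ_c)/ρ_m = 0.734 km.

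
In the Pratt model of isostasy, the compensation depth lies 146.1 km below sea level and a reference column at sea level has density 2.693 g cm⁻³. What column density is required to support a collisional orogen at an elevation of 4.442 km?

2.61 g cm⁻³

Pratt balance: ρ_ref D = ρ (D + h).
ρ = ρ_ref D/(D + h) = 2.693 × 146.1 km/(146.1 km + 4.442 km) = 2.61 g cm⁻³.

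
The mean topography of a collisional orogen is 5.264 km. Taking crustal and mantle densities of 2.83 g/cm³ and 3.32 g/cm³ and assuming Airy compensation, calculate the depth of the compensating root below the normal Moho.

30.4 km

Isostatic balance requires: the weight of the topography is balanced by the buoyancy of the root, ρ_c h = (ρ_m − ρ_c) r.
r = h · ρ_c / (ρ_m − ρ_c) = 5.264 km × 2.83 / (3.32 − 2.83) = 30.4 km.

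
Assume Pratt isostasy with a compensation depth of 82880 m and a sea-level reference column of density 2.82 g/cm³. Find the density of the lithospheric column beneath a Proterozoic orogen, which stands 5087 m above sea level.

2.66 g/cm³

Pratt balance: ρ_ref D = ρ (D + h).
ρ = ρ_ref D/(D + h) = 2.82 × 82880 m/(82880 m + 5087 m) = 2.66 g/cm³.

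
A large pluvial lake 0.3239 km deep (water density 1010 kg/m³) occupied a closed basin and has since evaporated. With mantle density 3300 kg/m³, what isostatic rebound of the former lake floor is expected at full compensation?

0.0991 km

u = d ρ_w/ρ_m = 0.3239 km × 1010/3300 = 0.0991 km.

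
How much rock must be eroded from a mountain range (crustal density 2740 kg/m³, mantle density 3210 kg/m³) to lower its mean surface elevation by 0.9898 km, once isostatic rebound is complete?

6.76 km

Net drop Δ = e − u = e − e ρ_c/ρ_m = e (ρ_m − ρ_c)/ρ_m.
e = Δ ρ_m/(ρ_m − ρ_c) = 0.9898 km × 3210/470 = 6.76 km.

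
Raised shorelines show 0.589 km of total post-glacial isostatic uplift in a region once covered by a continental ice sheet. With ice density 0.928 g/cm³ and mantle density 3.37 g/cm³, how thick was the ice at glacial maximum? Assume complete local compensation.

2.14 km

u = t ρ_ice/ρ_m → t = u ρ_m/ρ_ice = 0.589 km × 3.37/0.928 = 2.14 km.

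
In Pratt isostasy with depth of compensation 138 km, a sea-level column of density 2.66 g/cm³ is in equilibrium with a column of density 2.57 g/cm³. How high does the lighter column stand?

4.83 km

ρ_ref D = ρ (D + h) → h = D (ρ_ref − ρ)/ρ.
h = 138 km × (2.66 − 2.57)/2.57 = 4.83 km.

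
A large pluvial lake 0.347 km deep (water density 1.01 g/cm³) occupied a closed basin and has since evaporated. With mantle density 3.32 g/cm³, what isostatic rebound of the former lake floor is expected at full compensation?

u = d ρ_w/ρ_m = 0.347 km × 1.01/3.32 = 0.106 km.

0.106 km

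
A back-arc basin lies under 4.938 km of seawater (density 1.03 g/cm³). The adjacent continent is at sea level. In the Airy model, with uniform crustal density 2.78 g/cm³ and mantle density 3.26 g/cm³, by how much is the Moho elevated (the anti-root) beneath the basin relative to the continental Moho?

18 km

In Airy isostatic equilibrium: replacing crust with seawater at the top is compensated by replacing crust with mantle at the base: d (ρ_c − ρ_w) = a (ρ_m − ρ_c).
a = d (ρ_c − ρ_w)/(ρ_m − ρ_c) = 4.938 km × 1.75/0.48 = 18 km.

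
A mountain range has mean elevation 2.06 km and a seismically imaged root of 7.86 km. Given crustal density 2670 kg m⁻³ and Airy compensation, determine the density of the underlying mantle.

3370 kg m⁻³

Airy balance: ρ_c h = (ρ_m − ρ_c) r → ρ_m = ρ_c (1 + h/r).
ρ_m = 2670 × (1 + 2.06 km/7.86 km) = 3370 kg m⁻³.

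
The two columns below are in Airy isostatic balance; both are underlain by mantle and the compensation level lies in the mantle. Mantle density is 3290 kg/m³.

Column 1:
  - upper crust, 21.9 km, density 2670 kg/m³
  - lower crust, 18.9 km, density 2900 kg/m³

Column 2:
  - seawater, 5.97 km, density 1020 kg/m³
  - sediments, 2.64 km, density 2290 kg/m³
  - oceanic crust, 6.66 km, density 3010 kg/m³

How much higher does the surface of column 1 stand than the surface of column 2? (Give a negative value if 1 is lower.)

0.879 km

For any compensation level in the mantle, the mantle terms cancel and isostasy reduces to e = (Σt_1 − Σt_2) − (Σ(ρt)_1 − Σ(ρt)_2) / ρ_m.
Σt_1 = 40.8 km; Σt_2 = 15.27 km; Σ(ρt)_1 = 113283; Σ(ρt)_2 = 32181.6 (in km·kg/m³).
e = (40.8 − 15.27) − (113283 − 32181.6) / 3290 = 0.879 km.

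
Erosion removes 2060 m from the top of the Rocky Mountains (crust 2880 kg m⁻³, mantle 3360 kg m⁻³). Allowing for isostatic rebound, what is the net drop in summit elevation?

Rebound u = e ρ_c/ρ_m = 2060 m × 2880/3360 = 1766 m.
Net surface drop = e − u = 2060 m − 1766 m = e (ρ_m − ρ_c)/ρ_m = 294 m.

294 m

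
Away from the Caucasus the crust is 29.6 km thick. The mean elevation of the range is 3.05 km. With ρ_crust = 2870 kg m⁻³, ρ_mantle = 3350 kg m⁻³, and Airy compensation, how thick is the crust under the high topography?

50.9 km

Root depth r = h ρ_c / (ρ_m − ρ_c) = 3.05 km × 2870 / 480 = 18.24 km.
Total thickness = T + h + r = 29.6 km + 3.05 km + 18.24 km = 50.9 km.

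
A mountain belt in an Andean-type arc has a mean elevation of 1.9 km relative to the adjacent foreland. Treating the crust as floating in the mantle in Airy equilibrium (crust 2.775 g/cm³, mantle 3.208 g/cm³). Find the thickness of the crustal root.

12.2 km

In Airy isostatic equilibrium: the weight of the topography is balanced by the buoyancy of the root, ρ_c h = (ρ_m − ρ_c) r.
r = h · ρ_c / (ρ_m − ρ_c) = 1.9 km × 2.775 / (3.208 − 2.775) = 12.2 km.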